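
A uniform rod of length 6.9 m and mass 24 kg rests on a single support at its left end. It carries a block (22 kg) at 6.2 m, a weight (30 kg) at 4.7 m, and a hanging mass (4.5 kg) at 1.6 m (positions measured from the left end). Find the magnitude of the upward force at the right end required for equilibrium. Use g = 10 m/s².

Taking torques about the left end:
Beam weight: 24 × 10 = 240 N down at 3.45 m → arm 3.45 m, τ = 240 × 3.45 = 828 N·m clockwise.
Block: 22 × 10 = 220 N down at 6.2 m → arm 6.2 m, τ = 220 × 6.2 = 1364 N·m clockwise.
Weight: 30 × 10 = 300 N down at 4.7 m → arm 4.7 m, τ = 300 × 4.7 = 1410 N·m clockwise.
Hanging mass: 4.5 × 10 = 45 N down at 1.6 m → arm 1.6 m, τ = 45 × 1.6 = 72 N·m clockwise.
Net moment of the loads = 3674 N·m clockwise.
The upward force F acts at the right end, arm 6.9 m, giving F × 6.9 counterclockwise.
For rotational equilibrium, F × 6.9 = 3674, so F = 3674 / 6.9 = 532 N.

F ≈ 532 N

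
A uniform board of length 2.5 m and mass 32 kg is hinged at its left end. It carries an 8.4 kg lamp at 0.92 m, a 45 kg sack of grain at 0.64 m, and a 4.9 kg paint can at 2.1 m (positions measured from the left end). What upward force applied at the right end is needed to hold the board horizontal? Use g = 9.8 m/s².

F ≈ 340 N

Take moments about the left end.
Beam weight: 32 × 9.8 = 313.6 N down at 1.25 m → arm 1.25 m, τ = 313.6 × 1.25 = 392 N·m clockwise.
Lamp: 8.4 × 9.8 = 82.32 N down at 0.92 m → arm 0.92 m, τ = 82.32 × 0.92 = 75.73 N·m clockwise.
Sack of grain: 45 × 9.8 = 441 N down at 0.64 m → arm 0.64 m, τ = 441 × 0.64 = 282.2 N·m clockwise.
Paint can: 4.9 × 9.8 = 48.02 N down at 2.1 m → arm 2.1 m, τ = 48.02 × 2.1 = 100.8 N·m clockwise.
Net moment of the loads = 850.7 N·m clockwise.
The upward force F acts at the right end, arm 2.5 m, giving F × 2.5 counterclockwise.
Balancing moments: F × 2.5 = 850.7, giving F = 850.7 / 2.5 = 340 N.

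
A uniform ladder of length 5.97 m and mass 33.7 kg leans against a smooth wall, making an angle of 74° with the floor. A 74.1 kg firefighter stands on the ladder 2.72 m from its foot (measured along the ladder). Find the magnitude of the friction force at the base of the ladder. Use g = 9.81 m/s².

f ≈ 142 N

Take moments about the foot of the ladder.
Ladder weight 33.7×9.81 = 330.6 N acts at 2.985 m along the ladder; its horizontal arm is 2.985·cos74° = 0.8228 m → τ = 272 N·m clockwise.
Firefighter: 74.1×9.81 = 726.9 N at 2.72 m → arm 0.7497 m → τ = 545 N·m clockwise.
Wall normal N acts horizontally at the top; its moment arm is the height L sinθ = 5.97·sin74° = 5.739 m, counterclockwise.
For rotational equilibrium, N × 5.739 = 817, so N = 142 N.
ΣFx = 0: friction at the foot balances the wall's push, so f = N_wall = 142 N.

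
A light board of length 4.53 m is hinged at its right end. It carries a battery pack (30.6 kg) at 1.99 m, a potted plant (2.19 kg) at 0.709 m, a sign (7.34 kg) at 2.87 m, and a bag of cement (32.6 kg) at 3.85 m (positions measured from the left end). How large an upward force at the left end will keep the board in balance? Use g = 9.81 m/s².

Taking torques about the right end:
Battery pack: 30.6 × 9.81 = 300.2 N down at 1.99 m → arm 2.54 m, τ = 300.2 × 2.54 = 762.5 N·m counterclockwise.
Potted plant: 2.19 × 9.81 = 21.48 N down at 0.709 m → arm 3.821 m, τ = 21.48 × 3.821 = 82.08 N·m counterclockwise.
Sign: 7.34 × 9.81 = 72.01 N down at 2.87 m → arm 1.66 m, τ = 72.01 × 1.66 = 119.5 N·m counterclockwise.
Bag of cement: 32.6 × 9.81 = 319.8 N down at 3.85 m → arm 0.68 m, τ = 319.8 × 0.68 = 217.5 N·m counterclockwise.
Net moment of the loads = 1182 N·m counterclockwise.
The upward force F acts at the left end, arm 4.53 m, giving F × 4.53 clockwise.
For rotational equilibrium, F × 4.53 = 1182, so F = 1182 / 4.53 = 261 N.

F ≈ 261 N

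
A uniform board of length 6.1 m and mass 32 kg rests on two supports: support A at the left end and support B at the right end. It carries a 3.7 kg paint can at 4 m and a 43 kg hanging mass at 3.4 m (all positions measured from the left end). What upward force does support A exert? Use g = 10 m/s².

Take moments about support B.
Beam weight: 32 × 10 = 320 N down at 3.05 m → arm 3.05 m, τ = 320 × 3.05 = 976 N·m counterclockwise.
Paint can: 3.7 × 10 = 37 N down at 4 m → arm 2.1 m, τ = 37 × 2.1 = 77.7 N·m counterclockwise.
Hanging mass: 43 × 10 = 430 N down at 3.4 m → arm 2.7 m, τ = 430 × 2.7 = 1161 N·m counterclockwise.
Net load moment about support B = 2215 N·m counterclockwise.
Reaction R at support A is upward at 0 m, arm 6.1 m → moment R × 6.1 clockwise.
Στ = 0 ⇒ R × 6.1 = 2215 ⇒ R = 363 N.

R_A ≈ 363 N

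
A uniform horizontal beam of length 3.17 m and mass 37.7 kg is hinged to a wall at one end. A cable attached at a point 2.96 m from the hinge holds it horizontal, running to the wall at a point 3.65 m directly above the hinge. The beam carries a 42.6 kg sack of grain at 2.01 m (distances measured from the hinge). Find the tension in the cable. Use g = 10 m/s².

Choose the hinge as the axis so the unknown hinge reaction has zero arm there.
Beam weight: 37.7 × 10 = 377 N down at 1.585 m → arm 1.585 m, τ = 377 × 1.585 = 597.5 N·m clockwise.
Sack of grain: 42.6 × 10 = 426 N down at 2.01 m → arm 2.01 m, τ = 426 × 2.01 = 856.3 N·m clockwise.
Total clockwise load moment = 1454 N·m.
The cable tension T acts at 2.96 m; only its component perpendicular to the beam, T sinθ, produces torque. sinθ = h/√(h²+d²) = 3.65/√(3.65²+2.96²) = 0.7767.
For rotational equilibrium, T × 2.96 × 0.7767 = 1454, so T = 1454 / 2.299 = 632 N.

T ≈ 632 N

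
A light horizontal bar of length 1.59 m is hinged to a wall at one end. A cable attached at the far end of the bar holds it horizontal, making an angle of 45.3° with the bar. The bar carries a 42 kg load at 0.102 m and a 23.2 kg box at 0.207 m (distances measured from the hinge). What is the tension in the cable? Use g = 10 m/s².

T ≈ 80.4 N

Sum moments about the hinge (the unknown hinge reaction has zero arm there).
Load: 42 × 10 = 420 N down at 0.102 m → arm 0.102 m, τ = 420 × 0.102 = 42.84 N·m clockwise.
Box: 23.2 × 10 = 232 N down at 0.207 m → arm 0.207 m, τ = 232 × 0.207 = 48.02 N·m clockwise.
Total clockwise load moment = 90.86 N·m.
The cable tension T acts at 1.59 m; only its component perpendicular to the bar, T sinθ, produces torque. sin 45.3° = 0.7108.
Στ = 0 ⇒ T × 1.59 × 0.7108 = 90.86 ⇒ T = 90.86 / 1.13 = 80.4 N.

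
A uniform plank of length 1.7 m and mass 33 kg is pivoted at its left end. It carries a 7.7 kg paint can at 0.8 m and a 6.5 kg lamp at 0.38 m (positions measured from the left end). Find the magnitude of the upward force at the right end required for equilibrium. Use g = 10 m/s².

About the left end:
Beam weight: 33 × 10 = 330 N down at 0.85 m → arm 0.85 m, τ = 330 × 0.85 = 280.5 N·m clockwise.
Paint can: 7.7 × 10 = 77 N down at 0.8 m → arm 0.8 m, τ = 77 × 0.8 = 61.6 N·m clockwise.
Lamp: 6.5 × 10 = 65 N down at 0.38 m → arm 0.38 m, τ = 65 × 0.38 = 24.7 N·m clockwise.
Net moment of the loads = 366.8 N·m clockwise.
The upward force F acts at the right end, arm 1.7 m, giving F × 1.7 counterclockwise.
Στ = 0 ⇒ F × 1.7 = 366.8 ⇒ F = 366.8 / 1.7 = 216 N.

F ≈ 216 N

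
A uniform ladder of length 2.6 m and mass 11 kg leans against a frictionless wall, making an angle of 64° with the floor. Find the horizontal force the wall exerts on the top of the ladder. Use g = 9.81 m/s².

Taking torques about the foot of the ladder:
Ladder weight 11×9.81 = 107.9 N acts at 1.3 m along the ladder; its horizontal arm is 1.3·cos64° = 0.5699 m → τ = 61.49 N·m clockwise.
Wall normal N acts horizontally at the top; its moment arm is the height L sinθ = 2.6·sin64° = 2.337 m, counterclockwise.
Setting net torque to zero: N × 2.337 = 61.49 → N = 26.3 N.

N_wall ≈ 26.3 N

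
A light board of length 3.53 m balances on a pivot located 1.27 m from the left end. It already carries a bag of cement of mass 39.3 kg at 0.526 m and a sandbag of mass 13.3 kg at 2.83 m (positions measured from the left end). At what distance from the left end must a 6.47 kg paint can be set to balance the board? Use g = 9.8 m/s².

Take moments about the pivot (at 1.27 m from the left end).
Bag of cement: 39.3 × 9.8 = 385.1 N down at 0.526 m → arm 0.744 m, τ = 385.1 × 0.744 = 286.5 N·m counterclockwise.
Sandbag: 13.3 × 9.8 = 130.3 N down at 2.83 m → arm 1.56 m, τ = 130.3 × 1.56 = 203.3 N·m clockwise.
Net moment of existing loads = 83.2 N·m counterclockwise.
The paint can weighs 6.47 × 9.8 = 63.41 N and must supply an equal clockwise moment, so its lever arm about the pivot is 83.2 / 63.41 = 1.31 m.
That puts it at 1.27 + 1.31 = 2.58 m from the left end.

x ≈ 2.58 m from the left end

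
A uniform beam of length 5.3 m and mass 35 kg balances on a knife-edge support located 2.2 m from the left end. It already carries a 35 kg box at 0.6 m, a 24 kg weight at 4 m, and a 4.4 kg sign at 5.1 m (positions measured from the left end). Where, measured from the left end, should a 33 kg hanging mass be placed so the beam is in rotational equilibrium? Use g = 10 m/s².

Taking torques about the knife-edge support (at 2.2 m from the left end):
Beam weight: 35 × 10 = 350 N down at 2.65 m → arm 0.45 m, τ = 350 × 0.45 = 157.5 N·m clockwise.
Box: 35 × 10 = 350 N down at 0.6 m → arm 1.6 m, τ = 350 × 1.6 = 560 N·m counterclockwise.
Weight: 24 × 10 = 240 N down at 4 m → arm 1.8 m, τ = 240 × 1.8 = 432 N·m clockwise.
Sign: 4.4 × 10 = 44 N down at 5.1 m → arm 2.9 m, τ = 44 × 2.9 = 127.6 N·m clockwise.
Net moment of existing loads = 157.1 N·m clockwise.
The hanging mass weighs 33 × 10 = 330 N and must supply an equal counterclockwise moment, so its lever arm about the knife-edge support is 157.1 / 330 = 0.476 m.
That puts it at 2.2 − 0.476 = 1.72 m from the left end.

x ≈ 1.72 m from the left end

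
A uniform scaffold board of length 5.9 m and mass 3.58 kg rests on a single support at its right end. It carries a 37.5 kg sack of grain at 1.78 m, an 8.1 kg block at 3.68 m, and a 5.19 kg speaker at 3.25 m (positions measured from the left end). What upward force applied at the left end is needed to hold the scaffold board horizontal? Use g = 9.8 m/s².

Take moments about the right end.
Beam weight: 3.58 × 9.8 = 35.08 N down at 2.95 m → arm 2.95 m, τ = 35.08 × 2.95 = 103.5 N·m counterclockwise.
Sack of grain: 37.5 × 9.8 = 367.5 N down at 1.78 m → arm 4.12 m, τ = 367.5 × 4.12 = 1514 N·m counterclockwise.
Block: 8.1 × 9.8 = 79.38 N down at 3.68 m → arm 2.22 m, τ = 79.38 × 2.22 = 176.2 N·m counterclockwise.
Speaker: 5.19 × 9.8 = 50.86 N down at 3.25 m → arm 2.65 m, τ = 50.86 × 2.65 = 134.8 N·m counterclockwise.
Net moment of the loads = 1928 N·m counterclockwise.
The upward force F acts at the left end, arm 5.9 m, giving F × 5.9 clockwise.
For rotational equilibrium, F × 5.9 = 1928, so F = 1928 / 5.9 = 327 N.

F ≈ 327 N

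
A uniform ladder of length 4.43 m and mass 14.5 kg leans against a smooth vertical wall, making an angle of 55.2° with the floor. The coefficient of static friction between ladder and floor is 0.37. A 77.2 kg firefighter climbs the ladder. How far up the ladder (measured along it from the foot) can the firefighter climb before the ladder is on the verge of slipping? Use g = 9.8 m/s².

About the foot of the ladder:
Ladder weight 14.5×9.8 = 142.1 N acts at 2.215 m along the ladder; its horizontal arm is 2.215·cos55.2° = 1.264 m → τ = 179.6 N·m clockwise.
Firefighter weight 77.2×9.8 = 756.6 N at distance d → arm d·cos55.2° → τ = 756.6·d·0.5707 clockwise.
Wall normal N at the top has arm L sinθ = 3.638 m counterclockwise, so Στ = 0 gives N·3.638 = 179.6 + 431.8·d.
ΣFy = 0 ⇒ N_floor = 898.7 N, so the maximum friction is μ_s·N_floor = 0.37×898.7 = 332.5 N. ΣFx = 0 ⇒ N_wall = f, so at the slipping point N = 332.5 N.
Substituting: 332.5×3.638 = 179.6 + 431.8·d ⇒ d = (1210 − 179.6) / 431.8 = 2.39 m.

d ≈ 2.39 m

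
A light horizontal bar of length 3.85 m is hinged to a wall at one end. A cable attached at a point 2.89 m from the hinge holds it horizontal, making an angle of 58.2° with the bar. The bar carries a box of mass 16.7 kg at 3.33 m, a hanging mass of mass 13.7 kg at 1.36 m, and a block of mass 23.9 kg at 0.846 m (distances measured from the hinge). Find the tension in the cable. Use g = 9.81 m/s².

T ≈ 377 N

Taking torques about the hinge:
Box: 16.7 × 9.81 = 163.8 N down at 3.33 m → arm 3.33 m, τ = 163.8 × 3.33 = 545.5 N·m clockwise.
Hanging mass: 13.7 × 9.81 = 134.4 N down at 1.36 m → arm 1.36 m, τ = 134.4 × 1.36 = 182.8 N·m clockwise.
Block: 23.9 × 9.81 = 234.5 N down at 0.846 m → arm 0.846 m, τ = 234.5 × 0.846 = 198.4 N·m clockwise.
Total clockwise load moment = 926.7 N·m.
The cable tension T acts at 2.89 m; only its component perpendicular to the bar, T sinθ, produces torque. sin 58.2° = 0.8499.
Balancing moments: T × 2.89 × 0.8499 = 926.7, giving T = 926.7 / 2.456 = 377 N.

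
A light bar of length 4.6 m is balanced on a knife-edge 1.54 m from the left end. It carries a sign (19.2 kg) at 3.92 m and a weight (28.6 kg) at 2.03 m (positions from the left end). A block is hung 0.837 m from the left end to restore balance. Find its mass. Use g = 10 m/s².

m ≈ 84.9 kg

About the knife-edge (at 1.54 m from the left end):
Sign: 19.2 × 10 = 192 N down at 3.92 m → arm 2.38 m, τ = 192 × 2.38 = 457 N·m clockwise.
Weight: 28.6 × 10 = 286 N down at 2.03 m → arm 0.49 m, τ = 286 × 0.49 = 140.1 N·m clockwise.
Net moment of known loads = 597.1 N·m clockwise.
An unknown mass m at 0.837 m has arm 0.703 m; its moment is m·g·0.703 counterclockwise.
Στ = 0 ⇒ m × 10 × 0.703 = 597.1 ⇒ m = 597.1 / (10 × 0.703) = 84.9 kg.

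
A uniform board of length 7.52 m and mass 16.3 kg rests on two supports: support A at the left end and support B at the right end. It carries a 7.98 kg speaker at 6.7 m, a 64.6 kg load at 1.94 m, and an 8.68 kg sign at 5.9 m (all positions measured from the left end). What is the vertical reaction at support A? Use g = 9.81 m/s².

Sum moments about support B (its reaction then has zero moment arm).
Beam weight: 16.3 × 9.81 = 159.9 N down at 3.76 m → arm 3.76 m, τ = 159.9 × 3.76 = 601.2 N·m counterclockwise.
Speaker: 7.98 × 9.81 = 78.28 N down at 6.7 m → arm 0.82 m, τ = 78.28 × 0.82 = 64.19 N·m counterclockwise.
Load: 64.6 × 9.81 = 633.7 N down at 1.94 m → arm 5.58 m, τ = 633.7 × 5.58 = 3536 N·m counterclockwise.
Sign: 8.68 × 9.81 = 85.15 N down at 5.9 m → arm 1.62 m, τ = 85.15 × 1.62 = 137.9 N·m counterclockwise.
Net load moment about support B = 4339 N·m counterclockwise.
Reaction R at support A is upward at 0 m, arm 7.52 m → moment R × 7.52 clockwise.
Balancing moments: R × 7.52 = 4339, giving R = 577 N.

R_A ≈ 577 N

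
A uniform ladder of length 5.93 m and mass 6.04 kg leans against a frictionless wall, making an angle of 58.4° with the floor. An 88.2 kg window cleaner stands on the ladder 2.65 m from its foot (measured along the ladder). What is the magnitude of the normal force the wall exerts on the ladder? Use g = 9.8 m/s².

N_wall ≈ 256 N

Sum moments about the foot of the ladder (the floor normal and friction both act there and drop out).
Ladder weight 6.04×9.8 = 59.19 N acts at 2.965 m along the ladder; its horizontal arm is 2.965·cos58.4° = 1.554 m → τ = 91.98 N·m clockwise.
Window cleaner: 88.2×9.8 = 864.4 N at 2.65 m → arm 1.389 m → τ = 1201 N·m clockwise.
Wall normal N acts horizontally at the top; its moment arm is the height L sinθ = 5.93·sin58.4° = 5.051 m, counterclockwise.
Στ = 0 ⇒ N × 5.051 = 1293 ⇒ N = 256 N.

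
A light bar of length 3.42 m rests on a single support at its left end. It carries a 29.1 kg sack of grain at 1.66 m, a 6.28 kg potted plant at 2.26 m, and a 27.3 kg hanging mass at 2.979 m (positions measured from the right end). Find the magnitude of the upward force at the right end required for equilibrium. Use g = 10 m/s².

F ≈ 206 N

Sum moments about the left end (the unknown pivot reaction has zero arm there).
Sack of grain: 29.1 × 10 = 291 N down at 1.66 m → arm 1.76 m, τ = 291 × 1.76 = 512.2 N·m clockwise.
Potted plant: 6.28 × 10 = 62.8 N down at 2.26 m → arm 1.16 m, τ = 62.8 × 1.16 = 72.85 N·m clockwise.
Hanging mass: 27.3 × 10 = 273 N down at 2.979 m → arm 0.441 m, τ = 273 × 0.441 = 120.4 N·m clockwise.
Net moment of the loads = 705.5 N·m clockwise.
The upward force F acts at the right end, arm 3.42 m, giving F × 3.42 counterclockwise.
Balancing moments: F × 3.42 = 705.5, giving F = 705.5 / 3.42 = 206 N.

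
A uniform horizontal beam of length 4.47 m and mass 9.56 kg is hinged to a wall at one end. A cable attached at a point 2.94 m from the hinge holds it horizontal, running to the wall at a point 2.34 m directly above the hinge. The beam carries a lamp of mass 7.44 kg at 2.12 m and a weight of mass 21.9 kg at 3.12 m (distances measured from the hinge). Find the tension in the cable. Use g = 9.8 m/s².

About the hinge:
Beam weight: 9.56 × 9.8 = 93.69 N down at 2.235 m → arm 2.235 m, τ = 93.69 × 2.235 = 209.4 N·m clockwise.
Lamp: 7.44 × 9.8 = 72.91 N down at 2.12 m → arm 2.12 m, τ = 72.91 × 2.12 = 154.6 N·m clockwise.
Weight: 21.9 × 9.8 = 214.6 N down at 3.12 m → arm 3.12 m, τ = 214.6 × 3.12 = 669.6 N·m clockwise.
Total clockwise load moment = 1034 N·m.
The cable tension T acts at 2.94 m; only its component perpendicular to the beam, T sinθ, produces torque. sinθ = h/√(h²+d²) = 2.34/√(2.34²+2.94²) = 0.6227.
Στ = 0 ⇒ T × 2.94 × 0.6227 = 1034 ⇒ T = 1034 / 1.831 = 565 N.

T ≈ 565 N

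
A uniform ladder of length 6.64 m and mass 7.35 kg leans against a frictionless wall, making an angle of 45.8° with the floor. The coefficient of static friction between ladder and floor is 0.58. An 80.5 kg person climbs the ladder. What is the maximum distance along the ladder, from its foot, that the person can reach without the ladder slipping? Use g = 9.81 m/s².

Take moments about the foot of the ladder.
Ladder weight 7.35×9.81 = 72.1 N acts at 3.32 m along the ladder; its horizontal arm is 3.32·cos45.8° = 2.315 m → τ = 166.9 N·m clockwise.
Person weight 80.5×9.81 = 789.7 N at distance d → arm d·cos45.8° → τ = 789.7·d·0.6972 clockwise.
Wall normal N at the top has arm L sinθ = 4.76 m counterclockwise, so Στ = 0 gives N·4.76 = 166.9 + 550.6·d.
ΣFy = 0 ⇒ N_floor = 861.8 N, so the maximum friction is μ_s·N_floor = 0.58×861.8 = 499.8 N. ΣFx = 0 ⇒ N_wall = f, so at the slipping point N = 499.8 N.
Substituting: 499.8×4.76 = 166.9 + 550.6·d ⇒ d = (2379 − 166.9) / 550.6 = 4.02 m.

d ≈ 4.02 m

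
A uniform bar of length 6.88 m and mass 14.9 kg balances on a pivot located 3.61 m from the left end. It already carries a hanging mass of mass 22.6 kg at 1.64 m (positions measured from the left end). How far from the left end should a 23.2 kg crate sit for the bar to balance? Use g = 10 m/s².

Sum moments about the pivot (at 3.61 m from the left end) (the support reaction has zero arm there).
Beam weight: 14.9 × 10 = 149 N down at 3.44 m → arm 0.17 m, τ = 149 × 0.17 = 25.33 N·m counterclockwise.
Hanging mass: 22.6 × 10 = 226 N down at 1.64 m → arm 1.97 m, τ = 226 × 1.97 = 445.2 N·m counterclockwise.
Net moment of existing loads = 470.5 N·m counterclockwise.
The crate weighs 23.2 × 10 = 232 N and must supply an equal clockwise moment, so its lever arm about the pivot is 470.5 / 232 = 2.03 m.
That puts it at 3.61 + 2.03 = 5.64 m from the left end.

x ≈ 5.64 m from the left end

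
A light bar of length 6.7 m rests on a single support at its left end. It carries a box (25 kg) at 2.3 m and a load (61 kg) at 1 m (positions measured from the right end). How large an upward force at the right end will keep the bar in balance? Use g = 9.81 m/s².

F ≈ 670 N

About the left end:
Box: 25 × 9.81 = 245.2 N down at 2.3 m → arm 4.4 m, τ = 245.2 × 4.4 = 1079 N·m clockwise.
Load: 61 × 9.81 = 598.4 N down at 1 m → arm 5.7 m, τ = 598.4 × 5.7 = 3411 N·m clockwise.
Net moment of the loads = 4490 N·m clockwise.
The upward force F acts at the right end, arm 6.7 m, giving F × 6.7 counterclockwise.
For rotational equilibrium, F × 6.7 = 4490, so F = 4490 / 6.7 = 670 N.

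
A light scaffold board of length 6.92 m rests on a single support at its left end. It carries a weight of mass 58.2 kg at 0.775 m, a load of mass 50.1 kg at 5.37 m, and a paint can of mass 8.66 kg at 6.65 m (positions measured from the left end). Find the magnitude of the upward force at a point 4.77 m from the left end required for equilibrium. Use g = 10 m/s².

F ≈ 779 N

Choose the left end as the axis so the unknown pivot reaction has zero arm there.
Weight: 58.2 × 10 = 582 N down at 0.775 m → arm 0.775 m, τ = 582 × 0.775 = 451.1 N·m clockwise.
Load: 50.1 × 10 = 501 N down at 5.37 m → arm 5.37 m, τ = 501 × 5.37 = 2690 N·m clockwise.
Paint can: 8.66 × 10 = 86.6 N down at 6.65 m → arm 6.65 m, τ = 86.6 × 6.65 = 575.9 N·m clockwise.
Net moment of the loads = 3717 N·m clockwise.
The upward force F acts at a point 4.77 m from the left end, arm 4.77 m, giving F × 4.77 counterclockwise.
Setting net torque to zero: F × 4.77 = 3717 → F = 3717 / 4.77 = 779 N.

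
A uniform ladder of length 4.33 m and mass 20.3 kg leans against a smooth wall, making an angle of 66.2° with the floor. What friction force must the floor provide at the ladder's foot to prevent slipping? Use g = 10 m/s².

f ≈ 44.8 N

About the foot of the ladder:
Ladder weight 20.3×10 = 203 N acts at 2.165 m along the ladder; its horizontal arm is 2.165·cos66.2° = 0.8737 m → τ = 177.4 N·m clockwise.
Wall normal N acts horizontally at the top; its moment arm is the height L sinθ = 4.33·sin66.2° = 3.962 m, counterclockwise.
For rotational equilibrium, N × 3.962 = 177.4, so N = 44.8 N.
ΣFx = 0: friction at the foot balances the wall's push, so f = N_wall = 44.8 N.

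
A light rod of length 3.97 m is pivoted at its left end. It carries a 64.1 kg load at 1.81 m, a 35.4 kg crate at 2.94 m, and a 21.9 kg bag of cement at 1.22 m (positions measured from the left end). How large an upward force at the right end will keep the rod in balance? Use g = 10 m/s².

Sum moments about the left end (the unknown pivot reaction has zero arm there).
Load: 64.1 × 10 = 641 N down at 1.81 m → arm 1.81 m, τ = 641 × 1.81 = 1160 N·m clockwise.
Crate: 35.4 × 10 = 354 N down at 2.94 m → arm 2.94 m, τ = 354 × 2.94 = 1041 N·m clockwise.
Bag of cement: 21.9 × 10 = 219 N down at 1.22 m → arm 1.22 m, τ = 219 × 1.22 = 267.2 N·m clockwise.
Net moment of the loads = 2468 N·m clockwise.
The upward force F acts at the right end, arm 3.97 m, giving F × 3.97 counterclockwise.
For rotational equilibrium, F × 3.97 = 2468, so F = 2468 / 3.97 = 622 N.

F ≈ 622 N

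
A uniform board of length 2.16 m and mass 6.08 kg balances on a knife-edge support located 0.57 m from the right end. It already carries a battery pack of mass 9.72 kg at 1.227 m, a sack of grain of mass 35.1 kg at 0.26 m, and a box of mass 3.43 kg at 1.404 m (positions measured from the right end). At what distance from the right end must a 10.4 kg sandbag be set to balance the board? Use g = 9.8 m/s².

About the knife-edge support (at 0.57 m from the right end):
Beam weight: 6.08 × 9.8 = 59.58 N down at 1.08 m → arm 0.51 m, τ = 59.58 × 0.51 = 30.39 N·m counterclockwise.
Battery pack: 9.72 × 9.8 = 95.26 N down at 1.227 m → arm 0.657 m, τ = 95.26 × 0.657 = 62.59 N·m counterclockwise.
Sack of grain: 35.1 × 9.8 = 344 N down at 0.26 m → arm 0.31 m, τ = 344 × 0.31 = 106.6 N·m clockwise.
Box: 3.43 × 9.8 = 33.61 N down at 1.404 m → arm 0.834 m, τ = 33.61 × 0.834 = 28.03 N·m counterclockwise.
Net moment of existing loads = 14.41 N·m counterclockwise.
The sandbag weighs 10.4 × 9.8 = 101.9 N and must supply an equal clockwise moment, so its lever arm about the knife-edge support is 14.41 / 101.9 = 0.141 m.
That puts it at 0.57 − 0.141 = 0.429 m from the right end.

x ≈ 0.429 m from the right end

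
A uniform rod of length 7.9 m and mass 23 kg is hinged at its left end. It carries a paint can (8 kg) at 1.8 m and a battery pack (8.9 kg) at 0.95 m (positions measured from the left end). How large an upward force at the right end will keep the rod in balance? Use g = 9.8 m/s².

About the left end:
Beam weight: 23 × 9.8 = 225.4 N down at 3.95 m → arm 3.95 m, τ = 225.4 × 3.95 = 890.3 N·m clockwise.
Paint can: 8 × 9.8 = 78.4 N down at 1.8 m → arm 1.8 m, τ = 78.4 × 1.8 = 141.1 N·m clockwise.
Battery pack: 8.9 × 9.8 = 87.22 N down at 0.95 m → arm 0.95 m, τ = 87.22 × 0.95 = 82.86 N·m clockwise.
Net moment of the loads = 1114 N·m clockwise.
The upward force F acts at the right end, arm 7.9 m, giving F × 7.9 counterclockwise.
Setting net torque to zero: F × 7.9 = 1114 → F = 1114 / 7.9 = 141 N.

F ≈ 141 N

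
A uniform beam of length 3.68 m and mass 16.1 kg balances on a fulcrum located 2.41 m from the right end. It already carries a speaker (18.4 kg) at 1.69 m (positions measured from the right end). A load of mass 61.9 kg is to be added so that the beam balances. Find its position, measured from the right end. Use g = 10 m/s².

Choose the fulcrum (at 2.41 m from the right end) as the axis so the support reaction has zero arm there.
Beam weight: 16.1 × 10 = 161 N down at 1.84 m → arm 0.57 m, τ = 161 × 0.57 = 91.77 N·m clockwise.
Speaker: 18.4 × 10 = 184 N down at 1.69 m → arm 0.72 m, τ = 184 × 0.72 = 132.5 N·m clockwise.
Net moment of existing loads = 224.3 N·m clockwise.
The load weighs 61.9 × 10 = 619 N and must supply an equal counterclockwise moment, so its lever arm about the fulcrum is 224.3 / 619 = 0.362 m.
That puts it at 2.41 + 0.362 = 2.77 m from the right end.

x ≈ 2.77 m from the right end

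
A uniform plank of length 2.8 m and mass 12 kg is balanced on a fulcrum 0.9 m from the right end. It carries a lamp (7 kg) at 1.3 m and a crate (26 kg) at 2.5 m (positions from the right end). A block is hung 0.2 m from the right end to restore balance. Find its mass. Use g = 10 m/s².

m ≈ 72 kg

Taking torques about the fulcrum (at 0.9 m from the right end):
Beam weight: 12 × 10 = 120 N down at 1.4 m → arm 0.5 m, τ = 120 × 0.5 = 60 N·m counterclockwise.
Lamp: 7 × 10 = 70 N down at 1.3 m → arm 0.4 m, τ = 70 × 0.4 = 28 N·m counterclockwise.
Crate: 26 × 10 = 260 N down at 2.5 m → arm 1.6 m, τ = 260 × 1.6 = 416 N·m counterclockwise.
Net moment of known loads = 504 N·m counterclockwise.
An unknown mass m at 0.2 m has arm 0.7 m; its moment is m·g·0.7 clockwise.
For rotational equilibrium, m × 10 × 0.7 = 504, so m = 504 / (10 × 0.7) = 72 kg.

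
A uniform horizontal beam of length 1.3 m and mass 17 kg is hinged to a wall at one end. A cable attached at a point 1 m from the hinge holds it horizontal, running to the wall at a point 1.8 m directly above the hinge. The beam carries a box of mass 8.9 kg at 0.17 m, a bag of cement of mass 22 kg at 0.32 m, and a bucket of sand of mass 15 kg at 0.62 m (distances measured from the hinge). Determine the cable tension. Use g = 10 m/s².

T ≈ 331 N

Taking torques about the hinge:
Beam weight: 17 × 10 = 170 N down at 0.65 m → arm 0.65 m, τ = 170 × 0.65 = 110.5 N·m clockwise.
Box: 8.9 × 10 = 89 N down at 0.17 m → arm 0.17 m, τ = 89 × 0.17 = 15.13 N·m clockwise.
Bag of cement: 22 × 10 = 220 N down at 0.32 m → arm 0.32 m, τ = 220 × 0.32 = 70.4 N·m clockwise.
Bucket of sand: 15 × 10 = 150 N down at 0.62 m → arm 0.62 m, τ = 150 × 0.62 = 93 N·m clockwise.
Total clockwise load moment = 289 N·m.
The cable tension T acts at 1 m; only its component perpendicular to the beam, T sinθ, produces torque. sinθ = h/√(h²+d²) = 1.8/√(1.8²+1²) = 0.8742.
Στ = 0 ⇒ T × 1 × 0.8742 = 289 ⇒ T = 289 / 0.8742 = 331 N.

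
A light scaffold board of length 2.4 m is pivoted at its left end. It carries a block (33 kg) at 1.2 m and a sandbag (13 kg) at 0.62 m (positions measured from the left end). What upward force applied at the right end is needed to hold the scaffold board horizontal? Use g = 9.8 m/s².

F ≈ 195 N

Sum moments about the left end (the unknown pivot reaction has zero arm there).
Block: 33 × 9.8 = 323.4 N down at 1.2 m → arm 1.2 m, τ = 323.4 × 1.2 = 388.1 N·m clockwise.
Sandbag: 13 × 9.8 = 127.4 N down at 0.62 m → arm 0.62 m, τ = 127.4 × 0.62 = 78.99 N·m clockwise.
Net moment of the loads = 467.1 N·m clockwise.
The upward force F acts at the right end, arm 2.4 m, giving F × 2.4 counterclockwise.
For rotational equilibrium, F × 2.4 = 467.1, so F = 467.1 / 2.4 = 195 N.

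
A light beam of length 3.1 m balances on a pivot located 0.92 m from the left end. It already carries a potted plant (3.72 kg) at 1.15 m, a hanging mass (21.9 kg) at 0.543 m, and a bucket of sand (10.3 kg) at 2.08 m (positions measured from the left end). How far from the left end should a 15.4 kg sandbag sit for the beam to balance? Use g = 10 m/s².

Taking torques about the pivot (at 0.92 m from the left end):
Potted plant: 3.72 × 10 = 37.2 N down at 1.15 m → arm 0.23 m, τ = 37.2 × 0.23 = 8.556 N·m clockwise.
Hanging mass: 21.9 × 10 = 219 N down at 0.543 m → arm 0.377 m, τ = 219 × 0.377 = 82.56 N·m counterclockwise.
Bucket of sand: 10.3 × 10 = 103 N down at 2.08 m → arm 1.16 m, τ = 103 × 1.16 = 119.5 N·m clockwise.
Net moment of existing loads = 45.5 N·m clockwise.
The sandbag weighs 15.4 × 10 = 154 N and must supply an equal counterclockwise moment, so its lever arm about the pivot is 45.5 / 154 = 0.295 m.
That puts it at 0.92 − 0.295 = 0.625 m from the left end.

x ≈ 0.625 m from the left end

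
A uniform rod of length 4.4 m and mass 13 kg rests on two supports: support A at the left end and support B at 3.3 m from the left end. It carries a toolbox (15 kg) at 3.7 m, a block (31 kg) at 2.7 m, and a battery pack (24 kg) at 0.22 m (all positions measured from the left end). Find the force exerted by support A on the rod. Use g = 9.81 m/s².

Take moments about support B.
Beam weight: 13 × 9.81 = 127.5 N down at 2.2 m → arm 1.1 m, τ = 127.5 × 1.1 = 140.2 N·m counterclockwise.
Toolbox: 15 × 9.81 = 147.2 N down at 3.7 m → arm 0.4 m, τ = 147.2 × 0.4 = 58.88 N·m clockwise.
Block: 31 × 9.81 = 304.1 N down at 2.7 m → arm 0.6 m, τ = 304.1 × 0.6 = 182.5 N·m counterclockwise.
Battery pack: 24 × 9.81 = 235.4 N down at 0.22 m → arm 3.08 m, τ = 235.4 × 3.08 = 725 N·m counterclockwise.
Net load moment about support B = 988.8 N·m counterclockwise.
Reaction R at support A is upward at 0 m, arm 3.3 m → moment R × 3.3 clockwise.
Balancing moments: R × 3.3 = 988.8, giving R = 300 N.

R_A ≈ 300 N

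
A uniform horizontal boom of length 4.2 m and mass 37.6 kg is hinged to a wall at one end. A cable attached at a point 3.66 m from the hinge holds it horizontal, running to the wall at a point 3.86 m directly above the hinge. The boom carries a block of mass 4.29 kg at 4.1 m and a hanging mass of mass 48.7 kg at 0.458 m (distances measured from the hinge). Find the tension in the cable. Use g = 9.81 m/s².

T ≈ 439 N

Take moments about the hinge.
Beam weight: 37.6 × 9.81 = 368.9 N down at 2.1 m → arm 2.1 m, τ = 368.9 × 2.1 = 774.7 N·m clockwise.
Block: 4.29 × 9.81 = 42.08 N down at 4.1 m → arm 4.1 m, τ = 42.08 × 4.1 = 172.5 N·m clockwise.
Hanging mass: 48.7 × 9.81 = 477.7 N down at 0.458 m → arm 0.458 m, τ = 477.7 × 0.458 = 218.8 N·m clockwise.
Total clockwise load moment = 1166 N·m.
The cable tension T acts at 3.66 m; only its component perpendicular to the boom, T sinθ, produces torque. sinθ = h/√(h²+d²) = 3.86/√(3.86²+3.66²) = 0.7257.
Στ = 0 ⇒ T × 3.66 × 0.7257 = 1166 ⇒ T = 1166 / 2.656 = 439 N.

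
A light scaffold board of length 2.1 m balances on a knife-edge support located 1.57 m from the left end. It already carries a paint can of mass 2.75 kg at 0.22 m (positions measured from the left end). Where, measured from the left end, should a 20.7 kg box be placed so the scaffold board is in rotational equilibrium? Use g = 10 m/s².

x ≈ 1.75 m from the left end

Choose the knife-edge support (at 1.57 m from the left end) as the axis so the support reaction has zero arm there.
Paint can: 2.75 × 10 = 27.5 N down at 0.22 m → arm 1.35 m, τ = 27.5 × 1.35 = 37.12 N·m counterclockwise.
Net moment of existing loads = 37.12 N·m counterclockwise.
The box weighs 20.7 × 10 = 207 N and must supply an equal clockwise moment, so its lever arm about the knife-edge support is 37.12 / 207 = 0.179 m.
That puts it at 1.57 + 0.179 = 1.75 m from the left end.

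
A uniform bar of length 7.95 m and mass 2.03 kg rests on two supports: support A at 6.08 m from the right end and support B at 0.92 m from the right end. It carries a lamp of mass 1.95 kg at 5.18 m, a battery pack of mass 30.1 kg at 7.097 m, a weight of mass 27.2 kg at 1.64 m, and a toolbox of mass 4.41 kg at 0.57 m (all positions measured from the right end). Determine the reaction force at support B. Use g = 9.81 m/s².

R_B ≈ 229 N

Sum moments about support A (its reaction then has zero moment arm).
Beam weight: 2.03 × 9.81 = 19.91 N down at 3.975 m → arm 2.105 m, τ = 19.91 × 2.105 = 41.91 N·m clockwise.
Lamp: 1.95 × 9.81 = 19.13 N down at 5.18 m → arm 0.9 m, τ = 19.13 × 0.9 = 17.22 N·m clockwise.
Battery pack: 30.1 × 9.81 = 295.3 N down at 7.097 m → arm 1.017 m, τ = 295.3 × 1.017 = 300.3 N·m counterclockwise.
Weight: 27.2 × 9.81 = 266.8 N down at 1.64 m → arm 4.44 m, τ = 266.8 × 4.44 = 1185 N·m clockwise.
Toolbox: 4.41 × 9.81 = 43.26 N down at 0.57 m → arm 5.51 m, τ = 43.26 × 5.51 = 238.4 N·m clockwise.
Net load moment about support A = 1182 N·m clockwise.
Reaction R at support B is upward at 0.92 m, arm 5.16 m → moment R × 5.16 counterclockwise.
Στ = 0 ⇒ R × 5.16 = 1182 ⇒ R = 229 N.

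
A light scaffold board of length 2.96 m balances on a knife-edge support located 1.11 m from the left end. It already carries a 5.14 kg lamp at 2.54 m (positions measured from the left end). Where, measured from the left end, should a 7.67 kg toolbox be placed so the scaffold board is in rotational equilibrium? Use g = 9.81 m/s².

x ≈ 0.152 m from the left end

Take moments about the knife-edge support (at 1.11 m from the left end).
Lamp: 5.14 × 9.81 = 50.42 N down at 2.54 m → arm 1.43 m, τ = 50.42 × 1.43 = 72.1 N·m clockwise.
Net moment of existing loads = 72.1 N·m clockwise.
The toolbox weighs 7.67 × 9.81 = 75.24 N and must supply an equal counterclockwise moment, so its lever arm about the knife-edge support is 72.1 / 75.24 = 0.958 m.
That puts it at 1.11 − 0.958 = 0.152 m from the left end.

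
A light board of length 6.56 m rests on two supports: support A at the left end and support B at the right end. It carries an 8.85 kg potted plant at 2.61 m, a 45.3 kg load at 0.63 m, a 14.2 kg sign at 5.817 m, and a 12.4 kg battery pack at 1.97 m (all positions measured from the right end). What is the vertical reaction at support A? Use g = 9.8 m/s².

About support B:
Potted plant: 8.85 × 9.8 = 86.73 N down at 2.61 m → arm 2.61 m, τ = 86.73 × 2.61 = 226.4 N·m counterclockwise.
Load: 45.3 × 9.8 = 443.9 N down at 0.63 m → arm 0.63 m, τ = 443.9 × 0.63 = 279.7 N·m counterclockwise.
Sign: 14.2 × 9.8 = 139.2 N down at 5.817 m → arm 5.817 m, τ = 139.2 × 5.817 = 809.7 N·m counterclockwise.
Battery pack: 12.4 × 9.8 = 121.5 N down at 1.97 m → arm 1.97 m, τ = 121.5 × 1.97 = 239.4 N·m counterclockwise.
Net load moment about support B = 1555 N·m counterclockwise.
Reaction R at support A is upward at 6.56 m, arm 6.56 m → moment R × 6.56 clockwise.
Στ = 0 ⇒ R × 6.56 = 1555 ⇒ R = 237 N.

R_A ≈ 237 N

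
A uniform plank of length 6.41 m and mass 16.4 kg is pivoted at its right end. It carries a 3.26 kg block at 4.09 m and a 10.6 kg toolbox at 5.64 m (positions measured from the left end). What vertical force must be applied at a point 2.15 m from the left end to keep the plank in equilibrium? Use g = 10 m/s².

F ≈ 160 N

Taking torques about the right end:
Beam weight: 16.4 × 10 = 164 N down at 3.205 m → arm 3.205 m, τ = 164 × 3.205 = 525.6 N·m counterclockwise.
Block: 3.26 × 10 = 32.6 N down at 4.09 m → arm 2.32 m, τ = 32.6 × 2.32 = 75.63 N·m counterclockwise.
Toolbox: 10.6 × 10 = 106 N down at 5.64 m → arm 0.77 m, τ = 106 × 0.77 = 81.62 N·m counterclockwise.
Net moment of the loads = 682.9 N·m counterclockwise.
The upward force F acts at a point 2.15 m from the left end, arm 4.26 m, giving F × 4.26 clockwise.
Setting net torque to zero: F × 4.26 = 682.9 → F = 682.9 / 4.26 = 160 N.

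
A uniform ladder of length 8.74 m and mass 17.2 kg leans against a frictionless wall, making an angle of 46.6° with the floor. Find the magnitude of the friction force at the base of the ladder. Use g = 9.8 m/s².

About the foot of the ladder:
Ladder weight 17.2×9.8 = 168.6 N acts at 4.37 m along the ladder; its horizontal arm is 4.37·cos46.6° = 3.003 m → τ = 506.3 N·m clockwise.
Wall normal N acts horizontally at the top; its moment arm is the height L sinθ = 8.74·sin46.6° = 6.35 m, counterclockwise.
Setting net torque to zero: N × 6.35 = 506.3 → N = 79.7 N.
ΣFx = 0: friction at the foot balances the wall's push, so f = N_wall = 79.7 N.

f ≈ 79.7 N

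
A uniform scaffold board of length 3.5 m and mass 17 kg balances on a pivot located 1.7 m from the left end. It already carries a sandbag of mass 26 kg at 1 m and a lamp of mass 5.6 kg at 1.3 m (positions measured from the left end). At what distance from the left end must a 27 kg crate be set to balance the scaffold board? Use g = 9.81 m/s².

x ≈ 2.43 m from the left end

Choose the pivot (at 1.7 m from the left end) as the axis so the support reaction has zero arm there.
Beam weight: 17 × 9.81 = 166.8 N down at 1.75 m → arm 0.05 m, τ = 166.8 × 0.05 = 8.34 N·m clockwise.
Sandbag: 26 × 9.81 = 255.1 N down at 1 m → arm 0.7 m, τ = 255.1 × 0.7 = 178.6 N·m counterclockwise.
Lamp: 5.6 × 9.81 = 54.94 N down at 1.3 m → arm 0.4 m, τ = 54.94 × 0.4 = 21.98 N·m counterclockwise.
Net moment of existing loads = 192.2 N·m counterclockwise.
The crate weighs 27 × 9.81 = 264.9 N and must supply an equal clockwise moment, so its lever arm about the pivot is 192.2 / 264.9 = 0.726 m.
That puts it at 1.7 + 0.726 = 2.43 m from the left end.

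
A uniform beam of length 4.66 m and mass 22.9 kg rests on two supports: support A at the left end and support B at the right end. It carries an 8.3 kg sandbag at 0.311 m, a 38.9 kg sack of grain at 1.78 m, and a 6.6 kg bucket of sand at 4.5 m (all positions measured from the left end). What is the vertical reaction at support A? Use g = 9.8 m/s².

Taking torques about support B:
Beam weight: 22.9 × 9.8 = 224.4 N down at 2.33 m → arm 2.33 m, τ = 224.4 × 2.33 = 522.9 N·m counterclockwise.
Sandbag: 8.3 × 9.8 = 81.34 N down at 0.311 m → arm 4.349 m, τ = 81.34 × 4.349 = 353.7 N·m counterclockwise.
Sack of grain: 38.9 × 9.8 = 381.2 N down at 1.78 m → arm 2.88 m, τ = 381.2 × 2.88 = 1098 N·m counterclockwise.
Bucket of sand: 6.6 × 9.8 = 64.68 N down at 4.5 m → arm 0.16 m, τ = 64.68 × 0.16 = 10.35 N·m counterclockwise.
Net load moment about support B = 1985 N·m counterclockwise.
Reaction R at support A is upward at 0 m, arm 4.66 m → moment R × 4.66 clockwise.
For rotational equilibrium, R × 4.66 = 1985, so R = 426 N.

R_A ≈ 426 N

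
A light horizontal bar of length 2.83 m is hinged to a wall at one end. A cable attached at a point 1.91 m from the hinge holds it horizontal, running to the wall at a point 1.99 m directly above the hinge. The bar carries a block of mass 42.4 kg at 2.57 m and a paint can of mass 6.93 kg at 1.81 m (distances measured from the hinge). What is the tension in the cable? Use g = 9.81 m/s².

T ≈ 865 N

Sum moments about the hinge (the unknown hinge reaction has zero arm there).
Block: 42.4 × 9.81 = 415.9 N down at 2.57 m → arm 2.57 m, τ = 415.9 × 2.57 = 1069 N·m clockwise.
Paint can: 6.93 × 9.81 = 67.98 N down at 1.81 m → arm 1.81 m, τ = 67.98 × 1.81 = 123 N·m clockwise.
Total clockwise load moment = 1192 N·m.
The cable tension T acts at 1.91 m; only its component perpendicular to the bar, T sinθ, produces torque. sinθ = h/√(h²+d²) = 1.99/√(1.99²+1.91²) = 0.7215.
For rotational equilibrium, T × 1.91 × 0.7215 = 1192, so T = 1192 / 1.378 = 865 N.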